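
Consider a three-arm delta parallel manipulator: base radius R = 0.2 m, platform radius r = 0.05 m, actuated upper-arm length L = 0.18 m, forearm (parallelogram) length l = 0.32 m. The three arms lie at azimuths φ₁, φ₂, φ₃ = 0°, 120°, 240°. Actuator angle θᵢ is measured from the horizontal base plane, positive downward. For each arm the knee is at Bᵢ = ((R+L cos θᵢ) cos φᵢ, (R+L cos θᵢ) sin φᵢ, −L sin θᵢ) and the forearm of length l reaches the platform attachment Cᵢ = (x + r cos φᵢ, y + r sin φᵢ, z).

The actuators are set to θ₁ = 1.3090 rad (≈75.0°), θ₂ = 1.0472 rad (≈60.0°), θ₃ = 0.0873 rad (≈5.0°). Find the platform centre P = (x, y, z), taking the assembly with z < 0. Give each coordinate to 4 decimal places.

φ1=0.0°: virtual centre (0.1966, 0.0000, -0.1739), radius l
centre 2 = (0.2400·cos120.0°, 0.2400·sin120.0°, -0.1559) = (-0.1200, 0.2078, -0.1559)
φ3=240.0°: virtual centre (-0.1647, -0.2852, -0.0157), radius l
|centre ₂|²−|centre ₁|² = 0.0130;  |centre ₃|²−|centre ₁|² = 0.0398
linear system: -0.6332x+0.4157y = 0.0130−0.0360z; -0.7225x+-0.5704y = 0.0398−0.3163z
det = 0.6615;  x = -0.0363+0.2298z,  y = -0.0239+0.2635z
quadratic in z: (1.1223)z²+(0.2281)z+(-0.0174)=0, √Δ=0.3607 → z ∈ {-0.2623, 0.0591}; z = -0.2623 (taking z<0)
x = -0.0965, y = -0.0930

(-0.0965, -0.0930, -0.2623)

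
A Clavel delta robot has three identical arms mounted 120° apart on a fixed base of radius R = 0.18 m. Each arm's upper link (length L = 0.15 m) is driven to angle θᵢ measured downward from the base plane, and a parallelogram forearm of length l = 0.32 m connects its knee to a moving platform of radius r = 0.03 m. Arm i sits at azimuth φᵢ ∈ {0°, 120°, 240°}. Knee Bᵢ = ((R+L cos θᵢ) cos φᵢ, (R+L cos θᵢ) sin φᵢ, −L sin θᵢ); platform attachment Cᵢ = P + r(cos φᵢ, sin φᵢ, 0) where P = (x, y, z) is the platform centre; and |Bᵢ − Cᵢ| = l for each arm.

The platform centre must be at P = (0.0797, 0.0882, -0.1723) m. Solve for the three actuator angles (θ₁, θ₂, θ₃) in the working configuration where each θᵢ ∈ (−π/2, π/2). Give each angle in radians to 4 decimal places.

θ₁ = -0.3489, θ₂ = 0.1746, θ₃ = 1.2221

arm 1 (φ=0.0°): x'=0.0797, y'=0.0882
  A=0.0703, B=-0.1723, C=(l²−L²−A²−y'²−z²)/(2L)=0.1250
  θ1 = atan2(B,A) + arccos(C/0.1861) = -0.3489
φ2=120.0° → target in arm frame (0.0365, -0.1131)
  A=0.1135, B=-0.1723, C=(l²−L²−A²−y'²−z²)/(2L)=0.0818
  γ=atan2(-0.1723,0.1135)=-0.9884;  ψ=arccos(0.3965)=1.1631;  θ2=γ+ψ≈0.1746
φ3=240.0° → target in arm frame (-0.1162, 0.0249)
  A=0.2662, B=-0.1723, C=(l²−L²−A²−y'²−z²)/(2L)=-0.0710
  √(A²+B²)=0.3171;  θ3 = -0.5744+1.7965 ≈ 1.2221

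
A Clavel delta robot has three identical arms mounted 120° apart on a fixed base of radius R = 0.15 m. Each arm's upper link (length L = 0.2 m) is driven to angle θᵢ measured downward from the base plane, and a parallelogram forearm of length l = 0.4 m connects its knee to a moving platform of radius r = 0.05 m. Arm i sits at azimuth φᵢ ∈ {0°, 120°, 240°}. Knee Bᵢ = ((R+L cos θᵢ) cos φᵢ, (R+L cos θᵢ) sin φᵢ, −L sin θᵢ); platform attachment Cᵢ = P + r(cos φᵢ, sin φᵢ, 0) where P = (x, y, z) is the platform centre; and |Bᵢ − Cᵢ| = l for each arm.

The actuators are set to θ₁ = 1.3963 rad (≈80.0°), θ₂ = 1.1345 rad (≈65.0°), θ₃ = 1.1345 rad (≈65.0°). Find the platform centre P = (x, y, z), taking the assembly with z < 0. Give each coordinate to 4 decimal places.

(-0.0597, 0.0000, -0.5465)

O1 = (0.1347·cos0.0°, 0.1347·sin0.0°, -0.1970) = (0.1347, 0.0000, -0.1970)
arm 2 at φ=120.0°: (R−r)+L cos θ2 = 0.1845;  O2 = (-0.0923, 0.1598, -0.1813)
O3 = (0.1845·cos240.0°, 0.1845·sin240.0°, -0.1813) = (-0.0923, -0.1598, -0.1813)
subtract pairs → two planes through P
[-0.4540 0.3196 0.0314]·P = 0.0100;  [-0.4540 -0.3196 0.0314]·P = 0.0100
det = 0.2902;  x = -0.0219+0.0692z,  y = 0.0000+0.0000z
into |P−O₁|² = l²: 1.0048z² + 0.3723z + -0.0967 = 0;  Δ = 0.5271;  z = -0.5465 or 0.1760 → z<0 root = -0.5465
x = -0.0597, y = 0.0000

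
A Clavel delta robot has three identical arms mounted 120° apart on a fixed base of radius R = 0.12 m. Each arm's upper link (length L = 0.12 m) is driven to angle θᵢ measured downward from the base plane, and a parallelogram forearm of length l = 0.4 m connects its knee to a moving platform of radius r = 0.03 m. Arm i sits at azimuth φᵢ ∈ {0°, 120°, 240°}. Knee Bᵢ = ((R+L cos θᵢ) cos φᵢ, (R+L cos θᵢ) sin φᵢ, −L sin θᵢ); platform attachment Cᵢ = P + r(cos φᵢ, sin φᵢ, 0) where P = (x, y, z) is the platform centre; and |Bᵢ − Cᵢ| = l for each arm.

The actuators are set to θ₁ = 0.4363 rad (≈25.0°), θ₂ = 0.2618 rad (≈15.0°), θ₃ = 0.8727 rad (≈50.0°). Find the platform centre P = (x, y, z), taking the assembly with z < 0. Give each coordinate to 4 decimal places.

(0.0236, 0.0875, -0.3995)

S1 = (0.1988·cos0.0°, 0.1988·sin0.0°, -0.0507) = (0.1988, 0.0000, -0.0507)
arm 2 at φ=120.0°: ρ2 = 0.2059;  S2 = (-0.1030, 0.1783, -0.0311)
arm 3 at φ=240.0°: ρ3 = 0.1671;  S3 = (-0.0836, -0.1447, -0.0919)
eliminate P² terms by subtracting sphere 1 from 2 and 3
linear system: -0.6034x+0.3566y = 0.0013−0.0393z; -0.5646x+-0.2895y = -0.0057−-0.0824z
Cramer: x(z) = 0.0044-0.0479z;  y(z) = 0.0111-0.1913z
quadratic in z: (1.0389)z²+(0.1158)z+(-0.1195)=0, √Δ=0.7142 → z ∈ {-0.3995, 0.2880}; z = -0.3995 (taking z<0)
x = 0.0236, y = 0.0875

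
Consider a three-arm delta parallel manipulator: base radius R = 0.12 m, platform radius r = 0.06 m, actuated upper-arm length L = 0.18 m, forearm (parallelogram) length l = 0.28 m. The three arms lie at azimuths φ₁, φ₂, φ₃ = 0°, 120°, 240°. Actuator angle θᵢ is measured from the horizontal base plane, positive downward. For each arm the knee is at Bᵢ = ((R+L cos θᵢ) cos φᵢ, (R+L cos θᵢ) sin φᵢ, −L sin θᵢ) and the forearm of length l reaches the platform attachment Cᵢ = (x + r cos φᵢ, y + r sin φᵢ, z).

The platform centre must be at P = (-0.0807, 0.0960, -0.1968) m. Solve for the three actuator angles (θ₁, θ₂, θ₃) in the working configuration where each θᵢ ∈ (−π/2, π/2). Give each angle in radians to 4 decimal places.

θ₁ = 0.8730, θ₂ = -0.3491, θ₃ = 0.6981

rotate P by −φ1: (-0.0807, 0.0960, -0.1968)
  e−x'=0.1407;  (l²−L²−(e−x')²−y'²−z²)/2L = -0.0604
  √(A²+B²)=0.2419;  θ1 = -0.9501+1.8231 ≈ 0.8730
φ2=120.0° → target in arm frame (0.1235, 0.0219)
  A=-0.0635, B=-0.1968, C=(l²−L²−A²−y'²−z²)/(2L)=0.0077
  √(A²+B²)=0.2068;  θ2 = -1.8829+1.5337 ≈ -0.3491
arm 3 (φ=240.0°): x'=-0.0428, y'=-0.1179
  e−x'=0.1028;  (l²−L²−(e−x')²−y'²−z²)/2L = -0.0478
  θ3 = atan2(B,A) + arccos(C/0.2220) = 0.6981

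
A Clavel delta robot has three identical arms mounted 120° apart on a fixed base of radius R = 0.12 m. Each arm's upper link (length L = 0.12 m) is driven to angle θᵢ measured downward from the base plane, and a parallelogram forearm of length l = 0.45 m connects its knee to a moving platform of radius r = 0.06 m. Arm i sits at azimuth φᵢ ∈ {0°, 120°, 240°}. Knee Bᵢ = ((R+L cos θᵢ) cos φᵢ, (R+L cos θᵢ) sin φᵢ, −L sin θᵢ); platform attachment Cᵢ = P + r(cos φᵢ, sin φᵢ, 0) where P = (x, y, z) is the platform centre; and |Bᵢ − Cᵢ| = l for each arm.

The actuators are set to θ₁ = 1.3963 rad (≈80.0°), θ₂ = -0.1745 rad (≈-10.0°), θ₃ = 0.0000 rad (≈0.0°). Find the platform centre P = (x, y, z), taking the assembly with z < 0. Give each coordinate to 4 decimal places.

(-0.3018, 0.0243, -0.3538)

arm 1 at φ=0.0°: ρ1 = 0.0808;  O1 = (0.0808, 0.0000, -0.1182)
O2 = (0.1782·cos120.0°, 0.1782·sin120.0°, 0.0208) = (-0.0891, 0.1543, 0.0208)
arm 3 at φ=240.0°: ρ3 = 0.1800;  O3 = (-0.0900, -0.1559, 0.0000)
eliminate P² terms by subtracting sphere 1 from 2 and 3
linear system: -0.3398x+0.3086y = 0.0117−0.2780z; -0.3417x+-0.3118y = 0.0119−0.2364z
Cramer: x(z) = -0.0346+0.7551z;  y(z) = -0.0003-0.0694z
quadratic in z: (1.5750)z²+(0.0621)z+(-0.1752)=0, √Δ=1.0524 → z ∈ {-0.3538, 0.3144}; z = -0.3538 (taking z<0)
x = -0.3018, y = 0.0243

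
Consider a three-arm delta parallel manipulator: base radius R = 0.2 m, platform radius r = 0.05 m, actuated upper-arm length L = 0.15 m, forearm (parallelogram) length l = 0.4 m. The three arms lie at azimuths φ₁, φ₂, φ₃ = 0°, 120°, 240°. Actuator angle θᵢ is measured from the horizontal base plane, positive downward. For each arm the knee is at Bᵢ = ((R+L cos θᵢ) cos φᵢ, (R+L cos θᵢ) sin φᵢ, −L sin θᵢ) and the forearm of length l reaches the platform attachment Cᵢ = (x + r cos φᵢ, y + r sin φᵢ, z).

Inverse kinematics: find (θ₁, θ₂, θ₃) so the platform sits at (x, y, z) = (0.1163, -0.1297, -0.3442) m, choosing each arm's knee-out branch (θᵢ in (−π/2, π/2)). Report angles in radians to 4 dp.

rotate P by −φ1: (0.1163, -0.1297, -0.3442)
  e−x'=0.0337;  (l²−L²−(e−x')²−y'²−z²)/2L = 0.0036
  θ1 = atan2(B,A) + arccos(C/0.3458) = 0.0873
arm 2 (φ=120.0°): x'=-0.1705, y'=-0.0359
  A=0.3205, B=-0.3442, C=(l²−L²−A²−y'²−z²)/(2L)=-0.2832
  √(A²+B²)=0.4703;  θ2 = -0.8211+2.2171 ≈ 1.3960
arm 3 (φ=240.0°): x'=0.0542, y'=0.1656
  A cos θ + B sin θ = C:  0.0958·cos θ + -0.3442·sin θ = -0.0586
  θ3 = atan2(B,A) + arccos(C/0.3573) = 0.4362

θ₁ = 0.0873, θ₂ = 1.3960, θ₃ = 0.4362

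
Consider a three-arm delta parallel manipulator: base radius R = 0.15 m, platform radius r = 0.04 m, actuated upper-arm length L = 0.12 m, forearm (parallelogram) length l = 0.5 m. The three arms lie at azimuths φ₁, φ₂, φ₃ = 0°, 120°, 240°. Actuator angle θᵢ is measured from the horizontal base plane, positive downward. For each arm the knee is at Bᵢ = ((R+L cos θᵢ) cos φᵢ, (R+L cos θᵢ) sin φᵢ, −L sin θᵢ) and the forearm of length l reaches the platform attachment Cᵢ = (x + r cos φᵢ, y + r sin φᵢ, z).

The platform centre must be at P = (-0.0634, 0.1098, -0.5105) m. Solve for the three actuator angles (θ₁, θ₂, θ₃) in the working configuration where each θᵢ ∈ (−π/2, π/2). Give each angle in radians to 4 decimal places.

arm 1 (φ=0.0°): x'=-0.0634, y'=0.1098
  A cos θ + B sin θ = C:  0.1734·cos θ + -0.5105·sin θ = -0.2797
  γ=atan2(-0.5105,0.1734)=-1.2434;  ψ=arccos(-0.5188)=2.1163;  θ1=γ+ψ≈0.8729
φ2=120.0° → target in arm frame (0.1268, 0.0000)
  e−x'=-0.0168;  (l²−L²−(e−x')²−y'²−z²)/2L = -0.1054
  θ2 = atan2(B,A) + arccos(C/0.5108) = 0.1749
rotate P by −φ3: (-0.0634, -0.1098, -0.5105)
  A cos θ + B sin θ = C:  0.1734·cos θ + -0.5105·sin θ = -0.2797
  γ=atan2(-0.5105,0.1734)=-1.2434;  ψ=arccos(-0.5188)=2.1163;  θ3=γ+ψ≈0.8729

θ₁ = 0.8729, θ₂ = 0.1749, θ₃ = 0.8729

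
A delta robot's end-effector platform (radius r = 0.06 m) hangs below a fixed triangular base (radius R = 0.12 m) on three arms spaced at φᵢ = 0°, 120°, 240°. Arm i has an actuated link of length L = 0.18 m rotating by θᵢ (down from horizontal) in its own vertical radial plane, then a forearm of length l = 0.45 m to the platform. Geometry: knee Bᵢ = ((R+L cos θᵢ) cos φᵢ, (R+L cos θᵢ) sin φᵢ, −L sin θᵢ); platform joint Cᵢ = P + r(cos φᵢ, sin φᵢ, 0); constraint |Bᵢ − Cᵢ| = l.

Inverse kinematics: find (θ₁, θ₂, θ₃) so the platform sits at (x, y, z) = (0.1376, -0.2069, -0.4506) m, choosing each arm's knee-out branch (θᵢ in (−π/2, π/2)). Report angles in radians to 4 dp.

θ₁ = 0.3493, θ₂ = 1.3093, θ₃ = 0.4366

rotate P by −φ1: (0.1376, -0.2069, -0.4506)
  A=-0.0776, B=-0.4506, C=(l²−L²−A²−y'²−z²)/(2L)=-0.2271
  θ1 = atan2(B,A) + arccos(C/0.4572) = 0.3493
φ2=120.0° → target in arm frame (-0.2480, -0.0157)
  A=0.3080, B=-0.4506, C=(l²−L²−A²−y'²−z²)/(2L)=-0.3557
  θ2 = atan2(B,A) + arccos(C/0.5458) = 1.3093
φ3=240.0° → target in arm frame (0.1104, 0.2226)
  A cos θ + B sin θ = C:  -0.0504·cos θ + -0.4506·sin θ = -0.2362
  √(A²+B²)=0.4534;  θ3 = -1.6821+2.1188 ≈ 0.4366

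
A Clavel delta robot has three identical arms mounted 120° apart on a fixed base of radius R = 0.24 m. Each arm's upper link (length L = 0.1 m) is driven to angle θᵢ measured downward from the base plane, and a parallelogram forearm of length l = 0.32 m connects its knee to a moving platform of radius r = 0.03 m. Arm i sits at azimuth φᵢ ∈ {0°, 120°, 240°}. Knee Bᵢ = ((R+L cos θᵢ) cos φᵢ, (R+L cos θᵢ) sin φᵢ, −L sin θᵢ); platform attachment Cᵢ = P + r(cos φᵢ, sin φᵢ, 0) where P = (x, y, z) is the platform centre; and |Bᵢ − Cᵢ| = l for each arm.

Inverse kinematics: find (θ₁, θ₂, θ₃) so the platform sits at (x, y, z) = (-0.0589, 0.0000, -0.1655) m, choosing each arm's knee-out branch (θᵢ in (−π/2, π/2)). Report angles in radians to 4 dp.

θ₁ = 1.1349, θ₂ = 0.1746, θ₃ = 0.1746

φ1=0.0° → target in arm frame (-0.0589, 0.0000)
  e−x'=0.2689;  (l²−L²−(e−x')²−y'²−z²)/2L = -0.0365
  √(A²+B²)=0.3157;  θ1 = -0.5517+1.6866 ≈ 1.1349
arm 2 (φ=120.0°): x'=0.0294, y'=0.0510
  A=0.1806, B=-0.1655, C=(l²−L²−A²−y'²−z²)/(2L)=0.1490
  γ=atan2(-0.1655,0.1806)=-0.7419;  ψ=arccos(0.6085)=0.9166;  θ2=γ+ψ≈0.1746
φ3=240.0° → target in arm frame (0.0295, -0.0510)
  e−x'=0.1805;  (l²−L²−(e−x')²−y'²−z²)/2L = 0.1490
  θ3 = atan2(B,A) + arccos(C/0.2449) = 0.1746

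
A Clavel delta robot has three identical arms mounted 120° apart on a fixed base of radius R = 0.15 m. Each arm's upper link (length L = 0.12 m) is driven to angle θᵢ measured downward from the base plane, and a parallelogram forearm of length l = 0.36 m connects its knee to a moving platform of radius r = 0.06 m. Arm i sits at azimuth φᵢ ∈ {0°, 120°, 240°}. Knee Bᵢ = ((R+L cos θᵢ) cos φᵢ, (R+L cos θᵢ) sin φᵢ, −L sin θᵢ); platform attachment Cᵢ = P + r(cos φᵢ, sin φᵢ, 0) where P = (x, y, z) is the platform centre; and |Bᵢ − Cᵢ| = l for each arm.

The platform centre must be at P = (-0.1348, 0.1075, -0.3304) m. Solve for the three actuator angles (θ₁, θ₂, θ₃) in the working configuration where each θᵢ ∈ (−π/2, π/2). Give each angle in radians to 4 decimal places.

θ₁ = 1.2217, θ₂ = -0.1744, θ₃ = 0.7851

φ1=0.0° → target in arm frame (-0.1348, 0.1075)
  A cos θ + B sin θ = C:  0.2248·cos θ + -0.3304·sin θ = -0.2336
  γ=atan2(-0.3304,0.2248)=-0.9734;  ψ=arccos(-0.5845)=2.1950;  θ1=γ+ψ≈1.2217
rotate P by −φ2: (0.1605, 0.0630, -0.3304)
  A cos θ + B sin θ = C:  -0.0705·cos θ + -0.3304·sin θ = -0.0121
  γ=atan2(-0.3304,-0.0705)=-1.7810;  ψ=arccos(-0.0358)=1.6066;  θ2=γ+ψ≈-0.1744
φ3=240.0° → target in arm frame (-0.0257, -0.1705)
  A=0.1157, B=-0.3304, C=(l²−L²−A²−y'²−z²)/(2L)=-0.1517
  √(A²+B²)=0.3501;  θ3 = -1.2340+2.0191 ≈ 0.7851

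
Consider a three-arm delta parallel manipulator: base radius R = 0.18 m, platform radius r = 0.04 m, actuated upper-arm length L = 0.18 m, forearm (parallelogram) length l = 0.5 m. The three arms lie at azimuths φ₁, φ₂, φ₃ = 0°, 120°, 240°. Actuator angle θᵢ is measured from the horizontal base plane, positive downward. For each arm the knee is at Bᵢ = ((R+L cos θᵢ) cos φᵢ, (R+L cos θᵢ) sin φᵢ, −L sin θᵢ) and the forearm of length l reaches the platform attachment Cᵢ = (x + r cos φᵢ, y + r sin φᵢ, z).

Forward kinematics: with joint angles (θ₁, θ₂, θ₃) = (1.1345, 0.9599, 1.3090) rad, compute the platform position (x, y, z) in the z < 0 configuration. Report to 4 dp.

arm 1 at φ=0.0°: e+L cos θ1 = 0.2161;  O1 = (0.2161, 0.0000, -0.1631)
O2 = (0.2432·cos120.0°, 0.2432·sin120.0°, -0.1474) = (-0.1216, 0.2107, -0.1474)
arm 3 at φ=240.0°: e+L cos θ3 = 0.1866;  O3 = (-0.0933, -0.1616, -0.1739)
eliminate P² terms by subtracting sphere 1 from 2 and 3
[-0.6754 0.4213 0.0314]·P = 0.0076;  [-0.6187 -0.3232 -0.0215]·P = -0.0083
Cramer: x(z) = 0.0021+0.0023z;  y(z) = 0.0215-0.0708z
into |P−O₁|² = l²: 1.0050z² + 0.3222z + -0.1772 = 0;  Δ = 0.8160;  z = -0.6097 or 0.2891 → z<0 root = -0.6097
x = 0.0007, y = 0.0646

(0.0007, 0.0646, -0.6097)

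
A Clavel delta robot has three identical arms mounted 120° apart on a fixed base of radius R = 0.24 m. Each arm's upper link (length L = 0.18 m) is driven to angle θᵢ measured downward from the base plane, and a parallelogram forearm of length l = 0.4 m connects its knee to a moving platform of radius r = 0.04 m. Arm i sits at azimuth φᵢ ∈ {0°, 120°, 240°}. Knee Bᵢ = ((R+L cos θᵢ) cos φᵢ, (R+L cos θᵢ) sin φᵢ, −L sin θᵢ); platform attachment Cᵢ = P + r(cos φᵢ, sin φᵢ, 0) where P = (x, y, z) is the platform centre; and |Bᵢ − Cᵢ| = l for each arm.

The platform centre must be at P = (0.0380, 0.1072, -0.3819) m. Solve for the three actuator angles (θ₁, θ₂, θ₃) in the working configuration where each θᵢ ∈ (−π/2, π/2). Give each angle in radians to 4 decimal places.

rotate P by −φ1: (0.0380, 0.1072, -0.3819)
  A cos θ + B sin θ = C:  0.1620·cos θ + -0.3819·sin θ = -0.1555
  γ=atan2(-0.3819,0.1620)=-1.1696;  ψ=arccos(-0.3749)=1.9550;  θ1=γ+ψ≈0.7854
arm 2 (φ=120.0°): x'=0.0738, y'=-0.0865
  A=0.1262, B=-0.3819, C=(l²−L²−A²−y'²−z²)/(2L)=-0.1157
  θ2 = atan2(B,A) + arccos(C/0.4022) = 0.6108
φ3=240.0° → target in arm frame (-0.1118, -0.0207)
  e−x'=0.3118;  (l²−L²−(e−x')²−y'²−z²)/2L = -0.3220
  γ=atan2(-0.3819,0.3118)=-0.8860;  ψ=arccos(-0.6531)=2.2824;  θ3=γ+ψ≈1.3964

θ₁ = 0.7854, θ₂ = 0.6108, θ₃ = 1.3964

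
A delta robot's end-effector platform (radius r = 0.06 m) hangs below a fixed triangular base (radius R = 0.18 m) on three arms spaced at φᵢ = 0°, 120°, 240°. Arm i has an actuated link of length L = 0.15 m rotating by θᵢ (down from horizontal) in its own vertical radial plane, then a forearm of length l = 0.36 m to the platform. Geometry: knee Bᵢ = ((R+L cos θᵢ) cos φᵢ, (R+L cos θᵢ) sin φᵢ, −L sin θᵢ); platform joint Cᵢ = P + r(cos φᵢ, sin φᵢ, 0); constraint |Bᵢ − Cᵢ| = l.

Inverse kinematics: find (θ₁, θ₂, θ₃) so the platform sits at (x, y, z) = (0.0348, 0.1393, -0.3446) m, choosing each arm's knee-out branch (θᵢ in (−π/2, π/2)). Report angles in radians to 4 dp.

rotate P by −φ1: (0.0348, 0.1393, -0.3446)
  A cos θ + B sin θ = C:  0.0852·cos θ + -0.3446·sin θ = -0.1277
  √(A²+B²)=0.3550;  θ1 = -1.3284+1.9388 ≈ 0.6104
arm 2 (φ=120.0°): x'=0.1032, y'=-0.0998
  A=0.0168, B=-0.3446, C=(l²−L²−A²−y'²−z²)/(2L)=-0.0730
  √(A²+B²)=0.3450;  θ2 = -1.5222+1.7839 ≈ 0.2617
rotate P by −φ3: (-0.1380, -0.0395, -0.3446)
  A cos θ + B sin θ = C:  0.2580·cos θ + -0.3446·sin θ = -0.2660
  θ3 = atan2(B,A) + arccos(C/0.4305) = 1.3087

θ₁ = 0.6104, θ₂ = 0.2617, θ₃ = 1.3087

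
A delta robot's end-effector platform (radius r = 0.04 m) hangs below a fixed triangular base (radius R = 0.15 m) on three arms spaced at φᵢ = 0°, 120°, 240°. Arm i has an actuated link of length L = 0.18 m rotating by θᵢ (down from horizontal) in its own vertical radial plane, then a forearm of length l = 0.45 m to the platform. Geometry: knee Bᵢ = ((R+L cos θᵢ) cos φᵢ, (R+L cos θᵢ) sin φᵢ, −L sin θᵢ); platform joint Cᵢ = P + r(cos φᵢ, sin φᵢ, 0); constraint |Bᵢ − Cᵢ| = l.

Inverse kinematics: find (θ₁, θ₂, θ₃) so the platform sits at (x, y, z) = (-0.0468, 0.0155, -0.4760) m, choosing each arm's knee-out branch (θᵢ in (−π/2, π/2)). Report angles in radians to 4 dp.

θ₁ = 0.7857, θ₂ = 0.5238, θ₃ = 0.6110

rotate P by −φ1: (-0.0468, 0.0155, -0.4760)
  e−x'=0.1568;  (l²−L²−(e−x')²−y'²−z²)/2L = -0.2258
  θ1 = atan2(B,A) + arccos(C/0.5012) = 0.7857
arm 2 (φ=120.0°): x'=0.0368, y'=0.0328
  A=0.0732, B=-0.4760, C=(l²−L²−A²−y'²−z²)/(2L)=-0.1747
  γ=atan2(-0.4760,0.0732)=-1.4183;  ψ=arccos(-0.3628)=1.9421;  θ2=γ+ψ≈0.5238
arm 3 (φ=240.0°): x'=0.0100, y'=-0.0483
  A=0.1000, B=-0.4760, C=(l²−L²−A²−y'²−z²)/(2L)=-0.1911
  γ=atan2(-0.4760,0.1000)=-1.3637;  ψ=arccos(-0.3930)=1.9747;  θ3=γ+ψ≈0.6110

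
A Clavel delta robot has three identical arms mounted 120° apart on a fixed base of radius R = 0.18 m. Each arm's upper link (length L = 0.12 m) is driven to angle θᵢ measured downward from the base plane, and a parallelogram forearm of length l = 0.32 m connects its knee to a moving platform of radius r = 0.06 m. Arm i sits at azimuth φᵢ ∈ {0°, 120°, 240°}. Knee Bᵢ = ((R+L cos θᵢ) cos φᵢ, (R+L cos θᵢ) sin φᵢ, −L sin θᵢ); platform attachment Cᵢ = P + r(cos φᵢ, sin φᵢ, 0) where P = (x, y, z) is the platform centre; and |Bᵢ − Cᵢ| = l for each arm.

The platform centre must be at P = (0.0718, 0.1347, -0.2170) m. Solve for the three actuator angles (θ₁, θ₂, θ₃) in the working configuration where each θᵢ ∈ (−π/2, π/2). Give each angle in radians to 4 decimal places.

θ₁ = -0.1747, θ₂ = -0.2621, θ₃ = 1.3093

φ1=0.0° → target in arm frame (0.0718, 0.1347)
  A=0.0482, B=-0.2170, C=(l²−L²−A²−y'²−z²)/(2L)=0.0852
  θ1 = atan2(B,A) + arccos(C/0.2223) = -0.1747
rotate P by −φ2: (0.0808, -0.1295, -0.2170)
  A cos θ + B sin θ = C:  0.0392·cos θ + -0.2170·sin θ = 0.0941
  θ2 = atan2(B,A) + arccos(C/0.2205) = -0.2621
rotate P by −φ3: (-0.1526, -0.0052, -0.2170)
  A=0.2726, B=-0.2170, C=(l²−L²−A²−y'²−z²)/(2L)=-0.1392
  √(A²+B²)=0.3484;  θ3 = -0.6724+1.9817 ≈ 1.3093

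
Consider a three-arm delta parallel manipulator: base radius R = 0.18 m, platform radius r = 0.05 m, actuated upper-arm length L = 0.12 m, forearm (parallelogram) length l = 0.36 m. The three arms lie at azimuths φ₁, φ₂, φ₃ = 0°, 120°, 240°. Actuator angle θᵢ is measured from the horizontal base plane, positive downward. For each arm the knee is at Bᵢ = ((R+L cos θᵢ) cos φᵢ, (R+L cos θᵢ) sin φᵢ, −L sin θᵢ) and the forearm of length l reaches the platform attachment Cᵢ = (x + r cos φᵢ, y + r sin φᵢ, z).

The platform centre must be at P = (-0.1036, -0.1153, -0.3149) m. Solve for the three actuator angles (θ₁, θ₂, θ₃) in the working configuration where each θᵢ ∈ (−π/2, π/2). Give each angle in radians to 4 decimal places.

rotate P by −φ1: (-0.1036, -0.1153, -0.3149)
  e−x'=0.2336;  (l²−L²−(e−x')²−y'²−z²)/2L = -0.2159
  γ=atan2(-0.3149,0.2336)=-0.9325;  ψ=arccos(-0.5507)=2.1540;  θ1=γ+ψ≈1.2215
arm 2 (φ=120.0°): x'=-0.0481, y'=0.1474
  A=0.1781, B=-0.3149, C=(l²−L²−A²−y'²−z²)/(2L)=-0.1558
  γ=atan2(-0.3149,0.1781)=-1.0562;  ψ=arccos(-0.4306)=2.0159;  θ2=γ+ψ≈0.9597
arm 3 (φ=240.0°): x'=0.1517, y'=-0.0321
  A cos θ + B sin θ = C:  -0.0217·cos θ + -0.3149·sin θ = 0.0606
  γ=atan2(-0.3149,-0.0217)=-1.6394;  ψ=arccos(0.1919)=1.3777;  θ3=γ+ψ≈-0.2618

θ₁ = 1.2215, θ₂ = 0.9597, θ₃ = -0.2618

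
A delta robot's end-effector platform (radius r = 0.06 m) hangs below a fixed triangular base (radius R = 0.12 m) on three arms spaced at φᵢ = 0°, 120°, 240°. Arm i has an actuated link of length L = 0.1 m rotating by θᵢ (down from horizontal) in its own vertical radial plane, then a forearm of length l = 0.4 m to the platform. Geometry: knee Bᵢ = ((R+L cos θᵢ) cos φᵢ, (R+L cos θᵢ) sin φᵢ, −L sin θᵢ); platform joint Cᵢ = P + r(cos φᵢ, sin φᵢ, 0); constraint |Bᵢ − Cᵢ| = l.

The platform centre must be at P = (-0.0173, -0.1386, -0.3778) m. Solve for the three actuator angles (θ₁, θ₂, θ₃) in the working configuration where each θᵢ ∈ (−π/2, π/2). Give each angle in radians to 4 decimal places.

θ₁ = 0.4363, θ₂ = 0.7856, θ₃ = -0.1746

rotate P by −φ1: (-0.0173, -0.1386, -0.3778)
  A=0.0773, B=-0.3778, C=(l²−L²−A²−y'²−z²)/(2L)=-0.0896
  γ=atan2(-0.3778,0.0773)=-1.3690;  ψ=arccos(-0.2323)=1.8053;  θ1=γ+ψ≈0.4363
φ2=120.0° → target in arm frame (-0.1114, 0.0843)
  e−x'=0.1714;  (l²−L²−(e−x')²−y'²−z²)/2L = -0.1460
  √(A²+B²)=0.4149;  θ2 = -1.1449+1.9305 ≈ 0.7856
rotate P by −φ3: (0.1287, 0.0543, -0.3778)
  e−x'=-0.0687;  (l²−L²−(e−x')²−y'²−z²)/2L = -0.0020
  γ=atan2(-0.3778,-0.0687)=-1.7506;  ψ=arccos(-0.0052)=1.5760;  θ3=γ+ψ≈-0.1746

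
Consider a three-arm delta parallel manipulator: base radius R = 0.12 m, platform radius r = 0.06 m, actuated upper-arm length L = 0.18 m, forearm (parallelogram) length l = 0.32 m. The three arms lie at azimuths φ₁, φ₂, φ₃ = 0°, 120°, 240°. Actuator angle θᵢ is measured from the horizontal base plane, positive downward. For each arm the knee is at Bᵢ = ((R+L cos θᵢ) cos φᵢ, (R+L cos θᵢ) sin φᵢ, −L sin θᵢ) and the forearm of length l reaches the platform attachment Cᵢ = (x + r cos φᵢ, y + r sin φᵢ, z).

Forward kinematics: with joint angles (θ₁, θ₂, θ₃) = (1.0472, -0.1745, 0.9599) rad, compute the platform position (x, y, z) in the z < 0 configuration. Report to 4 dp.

(-0.1038, 0.1476, -0.2831)

φ1=0.0°: virtual centre (0.1500, 0.0000, -0.1559), radius l
arm 2 at φ=120.0°: (R−r)+L cos θ2 = 0.2373;  S2 = (-0.1186, 0.2055, 0.0313)
S3 = (0.1632·cos240.0°, 0.1632·sin240.0°, -0.1474) = (-0.0816, -0.1414, -0.1474)
subtract pairs → two planes through P
[-0.5373 0.4110 0.3743]·P = 0.0105;  [-0.4632 -0.2828 0.0169]·P = 0.0016
det = 0.3423;  x = -0.0106+0.3294z,  y = 0.0117+-0.4800z
sphere 1 gives Az²+Bz+C=0 with A=1.3390, B=0.1948, C=-0.0522;  B²−4AC=0.3174;  roots -0.2831, 0.1377;  negative root z = -0.2831
x = -0.1038, y = 0.1476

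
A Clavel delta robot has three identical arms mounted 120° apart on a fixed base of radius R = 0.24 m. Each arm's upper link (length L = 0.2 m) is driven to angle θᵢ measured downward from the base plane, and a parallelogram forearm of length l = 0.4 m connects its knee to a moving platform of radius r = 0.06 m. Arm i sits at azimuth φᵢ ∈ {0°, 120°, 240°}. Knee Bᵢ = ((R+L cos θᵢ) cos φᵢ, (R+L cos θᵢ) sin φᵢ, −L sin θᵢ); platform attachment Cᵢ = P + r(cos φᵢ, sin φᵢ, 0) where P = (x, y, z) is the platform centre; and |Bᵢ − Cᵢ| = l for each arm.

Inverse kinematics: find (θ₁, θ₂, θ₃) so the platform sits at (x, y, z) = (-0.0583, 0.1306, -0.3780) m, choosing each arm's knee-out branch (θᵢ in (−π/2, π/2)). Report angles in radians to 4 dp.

θ₁ = 1.1343, θ₂ = 0.2617, θ₃ = 1.2217

rotate P by −φ1: (-0.0583, 0.1306, -0.3780)
  A cos θ + B sin θ = C:  0.2383·cos θ + -0.3780·sin θ = -0.2418
  γ=atan2(-0.3780,0.2383)=-1.0083;  ψ=arccos(-0.5412)=2.1426;  θ1=γ+ψ≈1.1343
arm 2 (φ=120.0°): x'=0.1423, y'=-0.0148
  A cos θ + B sin θ = C:  0.0377·cos θ + -0.3780·sin θ = -0.0613
  θ2 = atan2(B,A) + arccos(C/0.3799) = 0.2617
arm 3 (φ=240.0°): x'=-0.0840, y'=-0.1158
  A=0.2640, B=-0.3780, C=(l²−L²−A²−y'²−z²)/(2L)=-0.2649
  θ3 = atan2(B,A) + arccos(C/0.4610) = 1.2217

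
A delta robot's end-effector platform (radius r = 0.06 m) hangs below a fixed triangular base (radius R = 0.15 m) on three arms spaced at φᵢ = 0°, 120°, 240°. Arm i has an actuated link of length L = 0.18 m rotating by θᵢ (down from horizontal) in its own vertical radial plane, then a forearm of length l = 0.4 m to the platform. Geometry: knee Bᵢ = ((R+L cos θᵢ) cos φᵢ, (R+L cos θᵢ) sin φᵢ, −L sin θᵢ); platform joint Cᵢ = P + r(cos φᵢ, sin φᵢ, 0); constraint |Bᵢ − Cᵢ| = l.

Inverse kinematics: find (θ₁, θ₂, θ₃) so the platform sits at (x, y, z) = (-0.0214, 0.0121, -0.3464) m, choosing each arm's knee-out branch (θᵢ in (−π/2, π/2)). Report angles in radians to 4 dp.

θ₁ = 0.3489, θ₂ = 0.1748, θ₃ = 0.2618

φ1=0.0° → target in arm frame (-0.0214, 0.0121)
  e−x'=0.1114;  (l²−L²−(e−x')²−y'²−z²)/2L = -0.0137
  θ1 = atan2(B,A) + arccos(C/0.3639) = 0.3489
φ2=120.0° → target in arm frame (0.0212, 0.0125)
  A=0.0688, B=-0.3464, C=(l²−L²−A²−y'²−z²)/(2L)=0.0075
  √(A²+B²)=0.3532;  θ2 = -1.3747+1.5494 ≈ 0.1748
arm 3 (φ=240.0°): x'=0.0002, y'=-0.0246
  A=0.0898, B=-0.3464, C=(l²−L²−A²−y'²−z²)/(2L)=-0.0029
  γ=atan2(-0.3464,0.0898)=-1.3172;  ψ=arccos(-0.0082)=1.5790;  θ3=γ+ψ≈0.2618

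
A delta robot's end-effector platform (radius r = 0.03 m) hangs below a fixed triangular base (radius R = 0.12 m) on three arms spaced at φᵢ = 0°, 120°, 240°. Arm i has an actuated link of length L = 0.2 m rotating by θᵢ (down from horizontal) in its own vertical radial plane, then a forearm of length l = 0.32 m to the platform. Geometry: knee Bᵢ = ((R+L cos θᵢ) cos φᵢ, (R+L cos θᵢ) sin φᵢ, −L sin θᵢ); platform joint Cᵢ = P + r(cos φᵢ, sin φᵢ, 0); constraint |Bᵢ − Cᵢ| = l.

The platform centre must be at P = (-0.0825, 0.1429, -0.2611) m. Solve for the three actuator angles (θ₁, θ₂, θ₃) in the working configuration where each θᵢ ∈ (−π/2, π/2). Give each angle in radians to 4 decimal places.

θ₁ = 1.0472, θ₂ = -0.1746, θ₃ = 1.0472

arm 1 (φ=0.0°): x'=-0.0825, y'=0.1429
  A=0.1725, B=-0.2611, C=(l²−L²−A²−y'²−z²)/(2L)=-0.1399
  θ1 = atan2(B,A) + arccos(C/0.3129) = 1.0472
φ2=120.0° → target in arm frame (0.1650, 0.0000)
  A=-0.0750, B=-0.2611, C=(l²−L²−A²−y'²−z²)/(2L)=-0.0285
  γ=atan2(-0.2611,-0.0750)=-1.8505;  ψ=arccos(-0.1049)=1.6759;  θ2=γ+ψ≈-0.1746
φ3=240.0° → target in arm frame (-0.0825, -0.1429)
  A cos θ + B sin θ = C:  0.1725·cos θ + -0.2611·sin θ = -0.1399
  θ3 = atan2(B,A) + arccos(C/0.3129) = 1.0472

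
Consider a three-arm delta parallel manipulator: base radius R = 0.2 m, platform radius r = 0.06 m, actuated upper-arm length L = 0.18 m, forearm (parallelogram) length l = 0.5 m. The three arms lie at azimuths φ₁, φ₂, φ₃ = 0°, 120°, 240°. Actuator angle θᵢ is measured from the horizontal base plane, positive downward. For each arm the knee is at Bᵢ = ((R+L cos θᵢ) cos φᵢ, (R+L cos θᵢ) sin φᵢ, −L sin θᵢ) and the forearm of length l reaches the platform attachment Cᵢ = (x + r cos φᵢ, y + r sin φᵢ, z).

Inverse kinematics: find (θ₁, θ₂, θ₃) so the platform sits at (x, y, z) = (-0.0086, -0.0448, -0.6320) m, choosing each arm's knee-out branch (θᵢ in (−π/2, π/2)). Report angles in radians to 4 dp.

θ₁ = 1.3089, θ₂ = 1.3964, θ₃ = 1.1343

φ1=0.0° → target in arm frame (-0.0086, -0.0448)
  A=0.1486, B=-0.6320, C=(l²−L²−A²−y'²−z²)/(2L)=-0.5720
  γ=atan2(-0.6320,0.1486)=-1.3399;  ψ=arccos(-0.8810)=2.6488;  θ1=γ+ψ≈1.3089
rotate P by −φ2: (-0.0345, 0.0298, -0.6320)
  A cos θ + B sin θ = C:  0.1745·cos θ + -0.6320·sin θ = -0.5921
  θ2 = atan2(B,A) + arccos(C/0.6556) = 1.3964
φ3=240.0° → target in arm frame (0.0431, 0.0150)
  A=0.0969, B=-0.6320, C=(l²−L²−A²−y'²−z²)/(2L)=-0.5318
  √(A²+B²)=0.6394;  θ3 = -1.4187+2.5529 ≈ 1.1343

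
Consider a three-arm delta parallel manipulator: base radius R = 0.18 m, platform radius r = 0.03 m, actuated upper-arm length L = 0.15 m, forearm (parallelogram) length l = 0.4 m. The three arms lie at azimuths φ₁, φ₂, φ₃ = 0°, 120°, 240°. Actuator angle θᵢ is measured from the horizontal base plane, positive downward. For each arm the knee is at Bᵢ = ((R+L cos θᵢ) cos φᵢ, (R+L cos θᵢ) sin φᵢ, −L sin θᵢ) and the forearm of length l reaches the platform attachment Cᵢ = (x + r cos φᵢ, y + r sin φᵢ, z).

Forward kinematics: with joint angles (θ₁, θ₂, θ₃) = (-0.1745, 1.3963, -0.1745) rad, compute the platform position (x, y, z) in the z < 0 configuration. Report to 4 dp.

(0.1016, -0.1760, -0.2749)

φ1=0.0°: virtual centre (0.2977, 0.0000, 0.0260), radius l
arm 2 at φ=120.0°: ρ2 = 0.1760;  O2 = (-0.0880, 0.1525, -0.1477)
O3 = (0.2977·cos240.0°, 0.2977·sin240.0°, 0.0260) = (-0.1489, -0.2578, 0.0260)
|O₂|²−|O₁|² = -0.0365;  |O₃|²−|O₁|² = 0.0000
linear system: -0.7715x+0.3049y = -0.0365−-0.3475z; -0.8932x+-0.5157y = 0.0000−0.0000z
det = 0.6702;  x = 0.0281+-0.2674z,  y = -0.0487+0.4632z
sphere 1 gives Az²+Bz+C=0 with A=1.2860, B=0.0471, C=-0.0843;  B²−4AC=0.4356;  roots -0.2749, 0.2383;  negative root z = -0.2749
x = 0.1016, y = -0.1760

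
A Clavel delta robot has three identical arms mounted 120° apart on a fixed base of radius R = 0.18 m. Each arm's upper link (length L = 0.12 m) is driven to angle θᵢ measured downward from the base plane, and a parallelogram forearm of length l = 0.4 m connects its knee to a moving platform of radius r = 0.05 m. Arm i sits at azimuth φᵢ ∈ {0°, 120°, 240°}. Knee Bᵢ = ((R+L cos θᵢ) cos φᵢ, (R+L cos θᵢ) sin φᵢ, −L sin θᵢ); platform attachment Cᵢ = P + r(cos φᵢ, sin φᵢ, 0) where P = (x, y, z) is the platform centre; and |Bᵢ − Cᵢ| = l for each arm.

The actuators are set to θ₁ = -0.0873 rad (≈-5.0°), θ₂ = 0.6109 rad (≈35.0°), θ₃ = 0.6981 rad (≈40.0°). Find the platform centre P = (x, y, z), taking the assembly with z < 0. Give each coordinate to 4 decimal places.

(0.0910, 0.0105, -0.3566)

arm 1 at φ=0.0°: ρ1 = 0.2495;  S1 = (0.2495, 0.0000, 0.0105)
S2 = (0.2283·cos120.0°, 0.2283·sin120.0°, -0.0688) = (-0.1141, 0.1977, -0.0688)
φ3=240.0°: virtual centre (-0.1110, -0.1922, -0.0771), radius l
subtract pairs → two planes through P
[-0.7274 0.3954 -0.1586]·P = -0.0055;  [-0.7210 -0.3844 -0.1752]·P = -0.0072
Cramer: x(z) = 0.0088-0.2306z;  y(z) = 0.0022-0.0232z
quadratic in z: (1.0537)z²+(0.0900)z+(-0.1019)=0, √Δ=0.6616 → z ∈ {-0.3566, 0.2712}; z = -0.3566 (taking z<0)
x = 0.0910, y = 0.0105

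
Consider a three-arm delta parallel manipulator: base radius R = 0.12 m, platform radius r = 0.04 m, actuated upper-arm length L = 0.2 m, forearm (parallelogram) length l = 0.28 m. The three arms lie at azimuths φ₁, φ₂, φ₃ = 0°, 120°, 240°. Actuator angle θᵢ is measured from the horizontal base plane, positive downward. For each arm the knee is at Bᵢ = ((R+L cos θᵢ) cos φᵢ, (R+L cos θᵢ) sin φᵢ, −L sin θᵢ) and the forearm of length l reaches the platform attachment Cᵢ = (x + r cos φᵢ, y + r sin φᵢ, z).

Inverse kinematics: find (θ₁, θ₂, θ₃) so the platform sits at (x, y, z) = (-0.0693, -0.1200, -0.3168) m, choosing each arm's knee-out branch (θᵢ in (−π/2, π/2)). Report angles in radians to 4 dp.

θ₁ = 1.2217, θ₂ = 1.2217, θ₃ = 0.3494

rotate P by −φ1: (-0.0693, -0.1200, -0.3168)
  A cos θ + B sin θ = C:  0.1493·cos θ + -0.3168·sin θ = -0.2466
  θ1 = atan2(B,A) + arccos(C/0.3502) = 1.2217
rotate P by −φ2: (-0.0693, 0.1200, -0.3168)
  e−x'=0.1493;  (l²−L²−(e−x')²−y'²−z²)/2L = -0.2466
  γ=atan2(-0.3168,0.1493)=-1.1305;  ψ=arccos(-0.7042)=2.3521;  θ2=γ+ψ≈1.2217
φ3=240.0° → target in arm frame (0.1386, 0.0000)
  A=-0.0586, B=-0.3168, C=(l²−L²−A²−y'²−z²)/(2L)=-0.1635
  γ=atan2(-0.3168,-0.0586)=-1.7536;  ψ=arccos(-0.5074)=2.1030;  θ3=γ+ψ≈0.3494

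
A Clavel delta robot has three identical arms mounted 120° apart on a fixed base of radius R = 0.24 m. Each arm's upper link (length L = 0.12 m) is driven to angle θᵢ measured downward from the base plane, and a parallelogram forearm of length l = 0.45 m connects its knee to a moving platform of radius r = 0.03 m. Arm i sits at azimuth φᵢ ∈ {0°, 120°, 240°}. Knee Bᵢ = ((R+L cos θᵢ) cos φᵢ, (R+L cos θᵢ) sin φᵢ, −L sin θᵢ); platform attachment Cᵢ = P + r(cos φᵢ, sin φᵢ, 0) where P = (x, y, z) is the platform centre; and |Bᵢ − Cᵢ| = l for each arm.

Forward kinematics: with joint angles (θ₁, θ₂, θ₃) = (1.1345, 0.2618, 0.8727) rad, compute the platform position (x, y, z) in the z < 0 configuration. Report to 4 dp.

φ1=0.0°: virtual centre (0.2607, 0.0000, -0.1088), radius l
centre 2 = (0.3259·cos120.0°, 0.3259·sin120.0°, -0.0311) = (-0.1630, 0.2822, -0.0311)
centre 3 = (0.2871·cos240.0°, 0.2871·sin240.0°, -0.0919) = (-0.1436, -0.2487, -0.0919)
eliminate P² terms by subtracting sphere 1 from 2 and 3
plane₁₂: -0.8473x+0.5645y+0.1554z = 0.0274
det = 0.8778;  x = -0.0227+0.1097z,  y = 0.0145+-0.1106z
quadratic in z: (1.0243)z²+(0.1521)z+(-0.1102)=0, √Δ=0.6889 → z ∈ {-0.4105, 0.2620}; z = -0.4105 (taking z<0)
x = -0.0677, y = 0.0599

(-0.0677, 0.0599, -0.4105)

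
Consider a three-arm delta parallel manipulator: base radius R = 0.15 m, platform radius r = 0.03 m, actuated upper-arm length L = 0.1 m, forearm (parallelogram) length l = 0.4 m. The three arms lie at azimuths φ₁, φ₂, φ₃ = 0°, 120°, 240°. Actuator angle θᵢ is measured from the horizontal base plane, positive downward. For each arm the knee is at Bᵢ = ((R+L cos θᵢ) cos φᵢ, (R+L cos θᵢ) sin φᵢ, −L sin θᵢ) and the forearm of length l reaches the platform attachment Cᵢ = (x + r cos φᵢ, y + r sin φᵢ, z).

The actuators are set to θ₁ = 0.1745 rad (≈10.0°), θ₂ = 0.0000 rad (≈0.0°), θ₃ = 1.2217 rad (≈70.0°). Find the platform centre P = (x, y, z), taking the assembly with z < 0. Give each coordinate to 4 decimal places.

centre 1 = (0.2185·cos0.0°, 0.2185·sin0.0°, -0.0174) = (0.2185, 0.0000, -0.0174)
centre 2 = (0.2200·cos120.0°, 0.2200·sin120.0°, 0.0000) = (-0.1100, 0.1905, 0.0000)
centre 3 = (0.1542·cos240.0°, 0.1542·sin240.0°, -0.0940) = (-0.0771, -0.1335, -0.0940)
eliminate P² terms by subtracting sphere 1 from 2 and 3
plane₁₂: -0.6570x+0.3811y+0.0347z = 0.0004
Cramer: x(z) = 0.0144-0.1225z;  y(z) = 0.0258-0.3024z
quadratic in z: (1.1065)z²+(0.0691)z+(-0.1174)=0, √Δ=0.7241 → z ∈ {-0.3585, 0.2960}; z = -0.3585 (taking z<0)
x = 0.0584, y = 0.1342

(0.0584, 0.1342, -0.3585)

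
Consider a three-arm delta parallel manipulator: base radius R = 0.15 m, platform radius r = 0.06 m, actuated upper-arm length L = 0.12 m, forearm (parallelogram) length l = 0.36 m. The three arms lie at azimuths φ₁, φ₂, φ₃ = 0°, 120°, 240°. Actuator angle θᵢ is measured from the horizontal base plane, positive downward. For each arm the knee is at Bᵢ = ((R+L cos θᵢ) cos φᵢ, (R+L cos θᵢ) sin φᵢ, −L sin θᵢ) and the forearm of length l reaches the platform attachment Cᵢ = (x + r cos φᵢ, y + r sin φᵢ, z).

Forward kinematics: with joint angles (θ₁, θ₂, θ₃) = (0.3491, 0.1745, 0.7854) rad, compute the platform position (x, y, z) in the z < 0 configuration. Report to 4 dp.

(0.0206, 0.0761, -0.3421)

arm 1 at φ=0.0°: ρ1 = 0.2028;  O1 = (0.2028, 0.0000, -0.0410)
arm 2 at φ=120.0°: ρ2 = 0.2082;  O2 = (-0.1041, 0.1803, -0.0208)
arm 3 at φ=240.0°: ρ3 = 0.1749;  O3 = (-0.0874, -0.1514, -0.0849)
eliminate P² terms by subtracting sphere 1 from 2 and 3
linear system: -0.6137x+0.3606y = 0.0010−0.0404z; -0.5804x+-0.3029y = -0.0050−-0.0876z
Cramer: x(z) = 0.0038-0.0490z;  y(z) = 0.0092-0.1955z
into |P−O₁|² = l²: 1.0406z² + 0.0980z + -0.0883 = 0;  Δ = 0.3770;  z = -0.3421 or 0.2479 → z<0 root = -0.3421
x = 0.0206, y = 0.0761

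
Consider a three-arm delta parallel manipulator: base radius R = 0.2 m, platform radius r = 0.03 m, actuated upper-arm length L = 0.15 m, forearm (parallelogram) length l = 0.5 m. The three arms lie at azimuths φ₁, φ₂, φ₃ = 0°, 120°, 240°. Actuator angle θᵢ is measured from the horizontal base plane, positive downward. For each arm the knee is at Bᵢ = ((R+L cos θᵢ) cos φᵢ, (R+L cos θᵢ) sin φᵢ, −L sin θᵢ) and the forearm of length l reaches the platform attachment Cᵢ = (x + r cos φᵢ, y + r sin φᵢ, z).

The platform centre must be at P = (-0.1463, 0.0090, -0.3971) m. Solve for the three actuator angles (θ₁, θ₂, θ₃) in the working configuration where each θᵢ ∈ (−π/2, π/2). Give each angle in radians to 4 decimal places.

θ₁ = 0.8730, θ₂ = -0.1741, θ₃ = -0.0872

arm 1 (φ=0.0°): x'=-0.1463, y'=0.0090
  A=0.3163, B=-0.3971, C=(l²−L²−A²−y'²−z²)/(2L)=-0.1011
  √(A²+B²)=0.5077;  θ1 = -0.8982+1.7712 ≈ 0.8730
φ2=120.0° → target in arm frame (0.0809, 0.1222)
  A cos θ + B sin θ = C:  0.0891·cos θ + -0.3971·sin θ = 0.1565
  √(A²+B²)=0.4070;  θ2 = -1.3502+1.1761 ≈ -0.1741
φ3=240.0° → target in arm frame (0.0654, -0.1312)
  A cos θ + B sin θ = C:  0.1046·cos θ + -0.3971·sin θ = 0.1388
  √(A²+B²)=0.4107;  θ3 = -1.3131+1.2259 ≈ -0.0872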